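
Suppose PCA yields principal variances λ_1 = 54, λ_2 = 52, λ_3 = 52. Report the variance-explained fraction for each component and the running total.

Step 1 — total variance = trace(Sigma) = Σ λ_i = 54 + 52 + 52 = 158.

Step 2 — fraction explained by component i = λ_i / Σ λ:
  PC1: 54/158 = 0.3418
  PC2: 52/158 = 0.3291
  PC3: 52/158 = 0.3291

Step 3 — cumulative fraction after k components = (λ_1 + ... + λ_k) / Σ λ:
  k = 1: 54/158 = 0.3418
  k = 2: (54 + 52)/158 = 106/158 = 0.6709
  k = 3: (54 + 52 + 52)/158 = 158/158 = 1

Summary (fraction, with percent):

explained: PC1 0.3418 (34.18%), PC2 0.3291 (32.91%), PC3 0.3291 (32.91%);  cumulative: 0.3418, 0.6709, 1


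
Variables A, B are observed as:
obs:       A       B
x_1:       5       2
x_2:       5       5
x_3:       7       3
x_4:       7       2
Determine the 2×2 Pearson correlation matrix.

Step 1 — column means:
  mean(A) = (5 + 5 + 7 + 7) / 4 = 24/4 = 6
  mean(B) = (2 + 5 + 3 + 2) / 4 = 12/4 = 3

Step 2 — sample variances and covariances s[i,j] = (1/(n-1)) · Σ_k (x_{k,i} - mean_i) · (x_{k,j} - mean_j), with n-1 = 3:
  s[A,A] = ((-1)·(-1) + (-1)·(-1) + (1)·(1) + (1)·(1)) / 3 = 4/3 = 1.3333
  s[A,B] = ((-1)·(-1) + (-1)·(2) + (1)·(0) + (1)·(-1)) / 3 = -2/3 = -0.6667
  s[B,B] = ((-1)·(-1) + (2)·(2) + (0)·(0) + (-1)·(-1)) / 3 = 6/3 = 2
  Sample standard deviations s_i = √(s[i,i]):
  s(A) = √(1.3333) = 1.1547
  s(B) = √(2) = 1.4142

Step 3 — r_{ij} = s_{ij} / (s_i · s_j):
  r[A,A] = 1 (diagonal).
  r[A,B] = -0.6667 / (1.1547 · 1.4142) = -0.6667 / 1.633 = -0.4082
  r[B,B] = 1 (diagonal).

R is symmetric with unit diagonal. Assembling:

R = [[1, -0.4082],
 [-0.4082, 1]]


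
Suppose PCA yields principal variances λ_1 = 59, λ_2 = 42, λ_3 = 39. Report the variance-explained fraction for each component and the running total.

Step 1 — total variance = trace(Sigma) = Σ λ_i = 59 + 42 + 39 = 140.

Step 2 — fraction explained by component i = λ_i / Σ λ:
  PC1: 59/140 = 0.4214
  PC2: 42/140 = 0.3
  PC3: 39/140 = 0.2786

Step 3 — cumulative fraction after k components = (λ_1 + ... + λ_k) / Σ λ:
  k = 1: 59/140 = 0.4214
  k = 2: (59 + 42)/140 = 101/140 = 0.7214
  k = 3: (59 + 42 + 39)/140 = 140/140 = 1

Summary (fraction, with percent):

explained: PC1 0.4214 (42.14%), PC2 0.3 (30%), PC3 0.2786 (27.86%);  cumulative: 0.4214, 0.7214, 1


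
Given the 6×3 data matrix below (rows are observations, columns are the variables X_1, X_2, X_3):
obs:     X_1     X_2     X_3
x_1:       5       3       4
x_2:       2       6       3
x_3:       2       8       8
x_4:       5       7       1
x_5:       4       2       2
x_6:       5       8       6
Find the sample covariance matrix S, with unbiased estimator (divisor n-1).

Step 1 — column means:
  mean(X_1) = (5 + 2 + 2 + 5 + 4 + 5) / 6 = 23/6 = 3.8333
  mean(X_2) = (3 + 6 + 8 + 7 + 2 + 8) / 6 = 34/6 = 5.6667
  mean(X_3) = (4 + 3 + 8 + 1 + 2 + 6) / 6 = 24/6 = 4

Step 2 — sample covariance S[i,j] = (1/(n-1)) · Σ_k (x_{k,i} - mean_i) · (x_{k,j} - mean_j), with n-1 = 5.
  S[X_1,X_1] = ((1.1667)·(1.1667) + (-1.8333)·(-1.8333) + (-1.8333)·(-1.8333) + (1.1667)·(1.1667) + (0.1667)·(0.1667) + (1.1667)·(1.1667)) / 5 = 10.8333/5 = 2.1667
  S[X_1,X_2] = ((1.1667)·(-2.6667) + (-1.8333)·(0.3333) + (-1.8333)·(2.3333) + (1.1667)·(1.3333) + (0.1667)·(-3.6667) + (1.1667)·(2.3333)) / 5 = -4.3333/5 = -0.8667
  S[X_1,X_3] = ((1.1667)·(0) + (-1.8333)·(-1) + (-1.8333)·(4) + (1.1667)·(-3) + (0.1667)·(-2) + (1.1667)·(2)) / 5 = -7/5 = -1.4
  S[X_2,X_2] = ((-2.6667)·(-2.6667) + (0.3333)·(0.3333) + (2.3333)·(2.3333) + (1.3333)·(1.3333) + (-3.6667)·(-3.6667) + (2.3333)·(2.3333)) / 5 = 33.3333/5 = 6.6667
  S[X_2,X_3] = ((-2.6667)·(0) + (0.3333)·(-1) + (2.3333)·(4) + (1.3333)·(-3) + (-3.6667)·(-2) + (2.3333)·(2)) / 5 = 17/5 = 3.4
  S[X_3,X_3] = ((0)·(0) + (-1)·(-1) + (4)·(4) + (-3)·(-3) + (-2)·(-2) + (2)·(2)) / 5 = 34/5 = 6.8

S is symmetric (S[j,i] = S[i,j]). Assembling:

S = [[2.1667, -0.8667, -1.4],
 [-0.8667, 6.6667, 3.4],
 [-1.4, 3.4, 6.8]]


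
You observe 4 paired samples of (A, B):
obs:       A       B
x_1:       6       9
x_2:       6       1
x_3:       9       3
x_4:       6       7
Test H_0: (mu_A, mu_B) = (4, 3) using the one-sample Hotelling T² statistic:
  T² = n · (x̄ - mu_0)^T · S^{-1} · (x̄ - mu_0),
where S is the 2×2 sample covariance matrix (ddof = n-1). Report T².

Step 1 — sample mean vector:
  mean(A) = (6 + 6 + 9 + 6) / 4 = 27/4 = 6.75
  mean(B) = (9 + 1 + 3 + 7) / 4 = 20/4 = 5
  x̄ = (6.75, 5),  deviation x̄ - mu_0 = (6.75, 5) - (4, 3) = (2.75, 2).

Step 2 — sample covariance matrix, S[i,j] = (1/(n-1)) · Σ_k (x_{k,i} - mean_i) · (x_{k,j} - mean_j), divisor n-1 = 3:
  S[A,A] = ((-0.75)·(-0.75) + (-0.75)·(-0.75) + (2.25)·(2.25) + (-0.75)·(-0.75)) / 3 = 6.75/3 = 2.25
  S[A,B] = ((-0.75)·(4) + (-0.75)·(-4) + (2.25)·(-2) + (-0.75)·(2)) / 3 = -6/3 = -2
  S[B,B] = ((4)·(4) + (-4)·(-4) + (-2)·(-2) + (2)·(2)) / 3 = 40/3 = 13.3333
  S = [[2.25, -2],
 [-2, 13.3333]].

Step 3 — invert S. det(S) = 2.25·13.3333 - (-2)² = 26.
  S^{-1} = (1/det) · [[d, -b], [-b, a]] = [[0.5128, 0.0769],
 [0.0769, 0.0865]].

Step 4 — quadratic form (x̄ - mu_0)^T · S^{-1} · (x̄ - mu_0):
  S^{-1} · (x̄ - mu_0) = (1.5641, 0.3846),
  (x̄ - mu_0)^T · [...] = (2.75)·(1.5641) + (2)·(0.3846) = 5.0705.

Step 5 — scale by n: T² = 4 · 5.0705 = 20.2821.

T² ≈ 20.2821


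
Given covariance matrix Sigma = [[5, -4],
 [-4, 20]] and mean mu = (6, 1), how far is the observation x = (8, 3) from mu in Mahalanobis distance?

Step 1 — centre the observation: (x - mu) = (2, 2).

Step 2 — invert Sigma. det(Sigma) = 5·20 - (-4)² = 84.
  Sigma^{-1} = (1/det) · [[d, -b], [-b, a]] = [[0.2381, 0.0476],
 [0.0476, 0.0595]].

Step 3 — form the quadratic (x - mu)^T · Sigma^{-1} · (x - mu):
  Sigma^{-1} · (x - mu) = (0.5714, 0.2143).
  (x - mu)^T · [Sigma^{-1} · (x - mu)] = (2)·(0.5714) + (2)·(0.2143) = 1.5714.

Step 4 — take square root: d = √(1.5714) ≈ 1.2536.

d(x, mu) = √(1.5714) ≈ 1.2536


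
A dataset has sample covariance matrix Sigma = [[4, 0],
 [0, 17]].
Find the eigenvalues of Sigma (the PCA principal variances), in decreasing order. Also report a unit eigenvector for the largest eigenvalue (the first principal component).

Step 1 — characteristic polynomial of 2×2 Sigma:
  det(Sigma - λI) = λ² - trace · λ + det = 0.
  trace = 4 + 17 = 21, det = 4·17 - (0)² = 68.
Step 2 — discriminant:
  Δ = trace² - 4·det = 441 - 272 = 169.
Step 3 — eigenvalues:
  λ = (trace ± √Δ)/2 = (21 ± 13)/2,
  λ_1 = 17,  λ_2 = 4.

Step 4 — unit eigenvector for λ_1: Sigma is diagonal, so its eigenvectors are the coordinate axes. λ_1 = 17 is the diagonal entry on the second coordinate axis, hence
  v_1 = (0, 1) (||v_1|| = 1).

λ_1 = 17,  λ_2 = 4;  v_1 ≈ (0, 1)


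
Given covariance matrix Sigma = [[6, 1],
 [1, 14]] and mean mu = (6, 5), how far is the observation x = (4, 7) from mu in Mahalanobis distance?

Step 1 — centre the observation: (x - mu) = (-2, 2).

Step 2 — invert Sigma. det(Sigma) = 6·14 - (1)² = 83.
  Sigma^{-1} = (1/det) · [[d, -b], [-b, a]] = [[0.1687, -0.012],
 [-0.012, 0.0723]].

Step 3 — form the quadratic (x - mu)^T · Sigma^{-1} · (x - mu):
  Sigma^{-1} · (x - mu) = (-0.3614, 0.1687).
  (x - mu)^T · [Sigma^{-1} · (x - mu)] = (-2)·(-0.3614) + (2)·(0.1687) = 1.0602.

Step 4 — take square root: d = √(1.0602) ≈ 1.0297.

d(x, mu) = √(1.0602) ≈ 1.0297


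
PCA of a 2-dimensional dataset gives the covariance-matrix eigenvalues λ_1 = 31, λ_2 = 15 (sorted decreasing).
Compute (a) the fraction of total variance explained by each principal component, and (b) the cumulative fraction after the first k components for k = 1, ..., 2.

Step 1 — total variance = trace(Sigma) = Σ λ_i = 31 + 15 = 46.

Step 2 — fraction explained by component i = λ_i / Σ λ:
  PC1: 31/46 = 0.6739
  PC2: 15/46 = 0.3261

Step 3 — cumulative fraction after k components = (λ_1 + ... + λ_k) / Σ λ:
  k = 1: 31/46 = 0.6739
  k = 2: (31 + 15)/46 = 46/46 = 1

Summary (fraction, with percent):

explained: PC1 0.6739 (67.39%), PC2 0.3261 (32.61%);  cumulative: 0.6739, 1


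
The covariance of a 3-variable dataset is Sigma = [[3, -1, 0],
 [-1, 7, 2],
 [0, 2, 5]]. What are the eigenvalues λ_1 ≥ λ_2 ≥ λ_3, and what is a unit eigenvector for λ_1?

Step 1 — characteristic polynomial p(λ) = det(λI - Sigma) = λ³ - tr·λ² + c_1·λ - det, where tr = trace, c_1 = sum of the principal 2×2 minors, det = det(Sigma):
  tr = 3 + 7 + 5 = 15,
  c_1 = (3·7 - (-1)²) + (3·5 - (0)²) + (7·5 - (2)²) = 20 + 15 + 31 = 66,
  det = 3·(7·5 - (2)²) - (-1)·((-1)·5 - (2)·(0)) + (0)·((-1)·(2) - 7·(0)) = 3·(31) - (-1)·(-5) + (0)·(-2) = 88.
  So p(λ) = λ³ - 15λ² + 66λ - 88.
Step 2 — look for an integer root (rational root theorem: any rational root is an integer divisor of 88). Testing λ = 4:
  p(4) = 64 - 240 + 264 - 88 = 0  ✓
  Dividing out (λ - 4): p(λ) = (λ - 4)(λ² - 11λ + 22).
Step 3 — remaining eigenvalues from the quadratic λ² - 11λ + 22 = 0:
  Δ = 11² - 4·22 = 121 - 88 = 33,  λ = (11 ± √33)/2 = (11 ± 5.7446)/2 ≈ 8.3723 or 2.6277.
  Sorted: λ_1 = 8.3723,  λ_2 = 4,  λ_3 = 2.6277  (check: sum = 15 = tr ✓).

Step 4 — unit eigenvector for λ_1 ≈ 8.3723: v spans the null space of (Sigma - λ_1 I), whose rows are
  r_1 = (-5.3723, -1, 0),  r_2 = (-1, -1.3723, 2),  r_3 = (0, 2, -3.3723).
  v is orthogonal to every row, so take v ∝ r_1 × r_2 = ((-1)·(2) - (0)·(-1.3723), (0)·(-1) - (-5.3723)·(2), (-5.3723)·(-1.3723) - (-1)·(-1)) ≈ (-2, 10.7446, 6.3723).
  Rescale (multiply by -1 so the first nonzero entry is positive): u = (2, -10.7446, -6.3723).
  ||u|| = √((2)² + (-10.7446)² + (-6.3723)²) = √(160.0516) ≈ 12.6511,  v_1 = u/||u|| ≈ (0.1581, -0.8493, -0.5037) (||v_1|| = 1).

λ_1 = 8.3723,  λ_2 = 4,  λ_3 = 2.6277;  v_1 ≈ (0.1581, -0.8493, -0.5037)


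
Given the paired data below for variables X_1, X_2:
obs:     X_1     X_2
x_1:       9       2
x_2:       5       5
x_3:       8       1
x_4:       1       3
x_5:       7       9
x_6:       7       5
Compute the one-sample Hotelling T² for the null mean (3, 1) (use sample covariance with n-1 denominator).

Step 1 — sample mean vector:
  mean(X_1) = (9 + 5 + 8 + 1 + 7 + 7) / 6 = 37/6 = 6.1667
  mean(X_2) = (2 + 5 + 1 + 3 + 9 + 5) / 6 = 25/6 = 4.1667
  x̄ = (6.1667, 4.1667),  deviation x̄ - mu_0 = (6.1667, 4.1667) - (3, 1) = (3.1667, 3.1667).

Step 2 — sample covariance matrix, S[i,j] = (1/(n-1)) · Σ_k (x_{k,i} - mean_i) · (x_{k,j} - mean_j), divisor n-1 = 5:
  S[X_1,X_1] = ((2.8333)·(2.8333) + (-1.1667)·(-1.1667) + (1.8333)·(1.8333) + (-5.1667)·(-5.1667) + (0.8333)·(0.8333) + (0.8333)·(0.8333)) / 5 = 40.8333/5 = 8.1667
  S[X_1,X_2] = ((2.8333)·(-2.1667) + (-1.1667)·(0.8333) + (1.8333)·(-3.1667) + (-5.1667)·(-1.1667) + (0.8333)·(4.8333) + (0.8333)·(0.8333)) / 5 = -2.1667/5 = -0.4333
  S[X_2,X_2] = ((-2.1667)·(-2.1667) + (0.8333)·(0.8333) + (-3.1667)·(-3.1667) + (-1.1667)·(-1.1667) + (4.8333)·(4.8333) + (0.8333)·(0.8333)) / 5 = 40.8333/5 = 8.1667
  S = [[8.1667, -0.4333],
 [-0.4333, 8.1667]].

Step 3 — invert S. det(S) = 8.1667·8.1667 - (-0.4333)² = 66.5067.
  S^{-1} = (1/det) · [[d, -b], [-b, a]] = [[0.1228, 0.0065],
 [0.0065, 0.1228]].

Step 4 — quadratic form (x̄ - mu_0)^T · S^{-1} · (x̄ - mu_0):
  S^{-1} · (x̄ - mu_0) = (0.4095, 0.4095),
  (x̄ - mu_0)^T · [...] = (3.1667)·(0.4095) + (3.1667)·(0.4095) = 2.5934.

Step 5 — scale by n: T² = 6 · 2.5934 = 15.5603.

T² ≈ 15.5603


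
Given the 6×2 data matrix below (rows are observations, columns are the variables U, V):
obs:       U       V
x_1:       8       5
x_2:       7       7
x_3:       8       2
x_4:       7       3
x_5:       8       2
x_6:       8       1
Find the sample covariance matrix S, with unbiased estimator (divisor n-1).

Step 1 — column means:
  mean(U) = (8 + 7 + 8 + 7 + 8 + 8) / 6 = 46/6 = 7.6667
  mean(V) = (5 + 7 + 2 + 3 + 2 + 1) / 6 = 20/6 = 3.3333

Step 2 — sample covariance S[i,j] = (1/(n-1)) · Σ_k (x_{k,i} - mean_i) · (x_{k,j} - mean_j), with n-1 = 5.
  S[U,U] = ((0.3333)·(0.3333) + (-0.6667)·(-0.6667) + (0.3333)·(0.3333) + (-0.6667)·(-0.6667) + (0.3333)·(0.3333) + (0.3333)·(0.3333)) / 5 = 1.3333/5 = 0.2667
  S[U,V] = ((0.3333)·(1.6667) + (-0.6667)·(3.6667) + (0.3333)·(-1.3333) + (-0.6667)·(-0.3333) + (0.3333)·(-1.3333) + (0.3333)·(-2.3333)) / 5 = -3.3333/5 = -0.6667
  S[V,V] = ((1.6667)·(1.6667) + (3.6667)·(3.6667) + (-1.3333)·(-1.3333) + (-0.3333)·(-0.3333) + (-1.3333)·(-1.3333) + (-2.3333)·(-2.3333)) / 5 = 25.3333/5 = 5.0667

S is symmetric (S[j,i] = S[i,j]). Assembling:

S = [[0.2667, -0.6667],
 [-0.6667, 5.0667]]


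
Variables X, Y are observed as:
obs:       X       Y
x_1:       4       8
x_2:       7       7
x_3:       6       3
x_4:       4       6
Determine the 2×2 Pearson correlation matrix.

Step 1 — column means:
  mean(X) = (4 + 7 + 6 + 4) / 4 = 21/4 = 5.25
  mean(Y) = (8 + 7 + 3 + 6) / 4 = 24/4 = 6

Step 2 — sample variances and covariances s[i,j] = (1/(n-1)) · Σ_k (x_{k,i} - mean_i) · (x_{k,j} - mean_j), with n-1 = 3:
  s[X,X] = ((-1.25)·(-1.25) + (1.75)·(1.75) + (0.75)·(0.75) + (-1.25)·(-1.25)) / 3 = 6.75/3 = 2.25
  s[X,Y] = ((-1.25)·(2) + (1.75)·(1) + (0.75)·(-3) + (-1.25)·(0)) / 3 = -3/3 = -1
  s[Y,Y] = ((2)·(2) + (1)·(1) + (-3)·(-3) + (0)·(0)) / 3 = 14/3 = 4.6667
  Sample standard deviations s_i = √(s[i,i]):
  s(X) = √(2.25) = 1.5
  s(Y) = √(4.6667) = 2.1602

Step 3 — r_{ij} = s_{ij} / (s_i · s_j):
  r[X,X] = 1 (diagonal).
  r[X,Y] = -1 / (1.5 · 2.1602) = -1 / 3.2404 = -0.3086
  r[Y,Y] = 1 (diagonal).

R is symmetric with unit diagonal. Assembling:

R = [[1, -0.3086],
 [-0.3086, 1]]


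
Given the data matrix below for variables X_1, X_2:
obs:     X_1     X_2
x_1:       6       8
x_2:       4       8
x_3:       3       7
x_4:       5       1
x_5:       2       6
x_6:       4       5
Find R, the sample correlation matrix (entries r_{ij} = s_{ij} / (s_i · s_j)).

Step 1 — column means:
  mean(X_1) = (6 + 4 + 3 + 5 + 2 + 4) / 6 = 24/6 = 4
  mean(X_2) = (8 + 8 + 7 + 1 + 6 + 5) / 6 = 35/6 = 5.8333

Step 2 — sample variances and covariances s[i,j] = (1/(n-1)) · Σ_k (x_{k,i} - mean_i) · (x_{k,j} - mean_j), with n-1 = 5:
  s[X_1,X_1] = ((2)·(2) + (0)·(0) + (-1)·(-1) + (1)·(1) + (-2)·(-2) + (0)·(0)) / 5 = 10/5 = 2
  s[X_1,X_2] = ((2)·(2.1667) + (0)·(2.1667) + (-1)·(1.1667) + (1)·(-4.8333) + (-2)·(0.1667) + (0)·(-0.8333)) / 5 = -2/5 = -0.4
  s[X_2,X_2] = ((2.1667)·(2.1667) + (2.1667)·(2.1667) + (1.1667)·(1.1667) + (-4.8333)·(-4.8333) + (0.1667)·(0.1667) + (-0.8333)·(-0.8333)) / 5 = 34.8333/5 = 6.9667
  Sample standard deviations s_i = √(s[i,i]):
  s(X_1) = √(2) = 1.4142
  s(X_2) = √(6.9667) = 2.6394

Step 3 — r_{ij} = s_{ij} / (s_i · s_j):
  r[X_1,X_1] = 1 (diagonal).
  r[X_1,X_2] = -0.4 / (1.4142 · 2.6394) = -0.4 / 3.7327 = -0.1072
  r[X_2,X_2] = 1 (diagonal).

R is symmetric with unit diagonal. Assembling:

R = [[1, -0.1072],
 [-0.1072, 1]]


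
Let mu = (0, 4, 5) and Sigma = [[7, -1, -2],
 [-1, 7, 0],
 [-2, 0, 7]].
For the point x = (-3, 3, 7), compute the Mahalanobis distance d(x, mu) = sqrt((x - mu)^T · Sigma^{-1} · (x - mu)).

Step 1 — centre the observation: (x - mu) = (-3, -1, 2).

Step 2 — invert Sigma (cofactor / det for 3×3, or solve directly):
  Sigma^{-1} = [[0.1591, 0.0227, 0.0455],
 [0.0227, 0.1461, 0.0065],
 [0.0455, 0.0065, 0.1558]].

Step 3 — form the quadratic (x - mu)^T · Sigma^{-1} · (x - mu):
  Sigma^{-1} · (x - mu) = (-0.4091, -0.2013, 0.1688).
  (x - mu)^T · [Sigma^{-1} · (x - mu)] = (-3)·(-0.4091) + (-1)·(-0.2013) + (2)·(0.1688) = 1.7662.

Step 4 — take square root: d = √(1.7662) ≈ 1.329.

d(x, mu) = √(1.7662) ≈ 1.329


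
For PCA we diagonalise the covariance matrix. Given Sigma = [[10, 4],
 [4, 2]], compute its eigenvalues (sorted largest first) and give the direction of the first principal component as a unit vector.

Step 1 — characteristic polynomial of 2×2 Sigma:
  det(Sigma - λI) = λ² - trace · λ + det = 0.
  trace = 10 + 2 = 12, det = 10·2 - (4)² = 4.
Step 2 — discriminant:
  Δ = trace² - 4·det = 144 - 16 = 128.
Step 3 — eigenvalues:
  λ = (trace ± √Δ)/2 = (12 ± 11.3137)/2,
  λ_1 = 11.6569,  λ_2 = 0.3431.

Step 4 — unit eigenvector for λ_1: solve (Sigma - λ_1 I)v = 0. First row:
  (10 - 11.6569)·v_x + (4)·v_y = 0, i.e. (-1.6569)·v_x + (4)·v_y = 0,
  so v ∝ (b, λ_1 - a) = (4, 1.6569) = u.
  ||u|| = √((4)² + (1.6569)²) = √(18.7452) ≈ 4.3296,
  v_1 = u/||u|| ≈ (0.9239, 0.3827) (||v_1|| = 1).

λ_1 = 11.6569,  λ_2 = 0.3431;  v_1 ≈ (0.9239, 0.3827)


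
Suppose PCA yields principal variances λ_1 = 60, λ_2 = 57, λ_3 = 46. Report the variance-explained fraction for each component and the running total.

Step 1 — total variance = trace(Sigma) = Σ λ_i = 60 + 57 + 46 = 163.

Step 2 — fraction explained by component i = λ_i / Σ λ:
  PC1: 60/163 = 0.3681
  PC2: 57/163 = 0.3497
  PC3: 46/163 = 0.2822

Step 3 — cumulative fraction after k components = (λ_1 + ... + λ_k) / Σ λ:
  k = 1: 60/163 = 0.3681
  k = 2: (60 + 57)/163 = 117/163 = 0.7178
  k = 3: (60 + 57 + 46)/163 = 163/163 = 1

Summary (fraction, with percent):

explained: PC1 0.3681 (36.81%), PC2 0.3497 (34.97%), PC3 0.2822 (28.22%);  cumulative: 0.3681, 0.7178, 1


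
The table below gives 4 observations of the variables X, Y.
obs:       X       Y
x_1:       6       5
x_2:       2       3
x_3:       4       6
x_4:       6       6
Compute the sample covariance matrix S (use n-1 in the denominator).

Step 1 — column means:
  mean(X) = (6 + 2 + 4 + 6) / 4 = 18/4 = 4.5
  mean(Y) = (5 + 3 + 6 + 6) / 4 = 20/4 = 5

Step 2 — sample covariance S[i,j] = (1/(n-1)) · Σ_k (x_{k,i} - mean_i) · (x_{k,j} - mean_j), with n-1 = 3.
  S[X,X] = ((1.5)·(1.5) + (-2.5)·(-2.5) + (-0.5)·(-0.5) + (1.5)·(1.5)) / 3 = 11/3 = 3.6667
  S[X,Y] = ((1.5)·(0) + (-2.5)·(-2) + (-0.5)·(1) + (1.5)·(1)) / 3 = 6/3 = 2
  S[Y,Y] = ((0)·(0) + (-2)·(-2) + (1)·(1) + (1)·(1)) / 3 = 6/3 = 2

S is symmetric (S[j,i] = S[i,j]). Assembling:

S = [[3.6667, 2],
 [2, 2]]


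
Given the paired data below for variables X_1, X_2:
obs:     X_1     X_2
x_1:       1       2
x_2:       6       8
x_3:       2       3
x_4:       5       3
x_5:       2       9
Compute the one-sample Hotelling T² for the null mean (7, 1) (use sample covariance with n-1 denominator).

Step 1 — sample mean vector:
  mean(X_1) = (1 + 6 + 2 + 5 + 2) / 5 = 16/5 = 3.2
  mean(X_2) = (2 + 8 + 3 + 3 + 9) / 5 = 25/5 = 5
  x̄ = (3.2, 5),  deviation x̄ - mu_0 = (3.2, 5) - (7, 1) = (-3.8, 4).

Step 2 — sample covariance matrix, S[i,j] = (1/(n-1)) · Σ_k (x_{k,i} - mean_i) · (x_{k,j} - mean_j), divisor n-1 = 4:
  S[X_1,X_1] = ((-2.2)·(-2.2) + (2.8)·(2.8) + (-1.2)·(-1.2) + (1.8)·(1.8) + (-1.2)·(-1.2)) / 4 = 18.8/4 = 4.7
  S[X_1,X_2] = ((-2.2)·(-3) + (2.8)·(3) + (-1.2)·(-2) + (1.8)·(-2) + (-1.2)·(4)) / 4 = 9/4 = 2.25
  S[X_2,X_2] = ((-3)·(-3) + (3)·(3) + (-2)·(-2) + (-2)·(-2) + (4)·(4)) / 4 = 42/4 = 10.5
  S = [[4.7, 2.25],
 [2.25, 10.5]].

Step 3 — invert S. det(S) = 4.7·10.5 - (2.25)² = 44.2875.
  S^{-1} = (1/det) · [[d, -b], [-b, a]] = [[0.2371, -0.0508],
 [-0.0508, 0.1061]].

Step 4 — quadratic form (x̄ - mu_0)^T · S^{-1} · (x̄ - mu_0):
  S^{-1} · (x̄ - mu_0) = (-1.1041, 0.6176),
  (x̄ - mu_0)^T · [...] = (-3.8)·(-1.1041) + (4)·(0.6176) = 6.666.

Step 5 — scale by n: T² = 5 · 6.666 = 33.3299.

T² ≈ 33.3299


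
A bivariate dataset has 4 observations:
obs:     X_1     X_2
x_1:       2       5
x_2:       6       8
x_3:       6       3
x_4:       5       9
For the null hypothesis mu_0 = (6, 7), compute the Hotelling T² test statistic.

Step 1 — sample mean vector:
  mean(X_1) = (2 + 6 + 6 + 5) / 4 = 19/4 = 4.75
  mean(X_2) = (5 + 8 + 3 + 9) / 4 = 25/4 = 6.25
  x̄ = (4.75, 6.25),  deviation x̄ - mu_0 = (4.75, 6.25) - (6, 7) = (-1.25, -0.75).

Step 2 — sample covariance matrix, S[i,j] = (1/(n-1)) · Σ_k (x_{k,i} - mean_i) · (x_{k,j} - mean_j), divisor n-1 = 3:
  S[X_1,X_1] = ((-2.75)·(-2.75) + (1.25)·(1.25) + (1.25)·(1.25) + (0.25)·(0.25)) / 3 = 10.75/3 = 3.5833
  S[X_1,X_2] = ((-2.75)·(-1.25) + (1.25)·(1.75) + (1.25)·(-3.25) + (0.25)·(2.75)) / 3 = 2.25/3 = 0.75
  S[X_2,X_2] = ((-1.25)·(-1.25) + (1.75)·(1.75) + (-3.25)·(-3.25) + (2.75)·(2.75)) / 3 = 22.75/3 = 7.5833
  S = [[3.5833, 0.75],
 [0.75, 7.5833]].

Step 3 — invert S. det(S) = 3.5833·7.5833 - (0.75)² = 26.6111.
  S^{-1} = (1/det) · [[d, -b], [-b, a]] = [[0.285, -0.0282],
 [-0.0282, 0.1347]].

Step 4 — quadratic form (x̄ - mu_0)^T · S^{-1} · (x̄ - mu_0):
  S^{-1} · (x̄ - mu_0) = (-0.3351, -0.0658),
  (x̄ - mu_0)^T · [...] = (-1.25)·(-0.3351) + (-0.75)·(-0.0658) = 0.4682.

Step 5 — scale by n: T² = 4 · 0.4682 = 1.8727.

T² ≈ 1.8727


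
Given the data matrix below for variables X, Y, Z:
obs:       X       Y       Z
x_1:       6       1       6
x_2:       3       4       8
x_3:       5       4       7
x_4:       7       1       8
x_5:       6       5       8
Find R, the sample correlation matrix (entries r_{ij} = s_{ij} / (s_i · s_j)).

Step 1 — column means:
  mean(X) = (6 + 3 + 5 + 7 + 6) / 5 = 27/5 = 5.4
  mean(Y) = (1 + 4 + 4 + 1 + 5) / 5 = 15/5 = 3
  mean(Z) = (6 + 8 + 7 + 8 + 8) / 5 = 37/5 = 7.4

Step 2 — sample variances and covariances s[i,j] = (1/(n-1)) · Σ_k (x_{k,i} - mean_i) · (x_{k,j} - mean_j), with n-1 = 4:
  s[X,X] = ((0.6)·(0.6) + (-2.4)·(-2.4) + (-0.4)·(-0.4) + (1.6)·(1.6) + (0.6)·(0.6)) / 4 = 9.2/4 = 2.3
  s[X,Y] = ((0.6)·(-2) + (-2.4)·(1) + (-0.4)·(1) + (1.6)·(-2) + (0.6)·(2)) / 4 = -6/4 = -1.5
  s[X,Z] = ((0.6)·(-1.4) + (-2.4)·(0.6) + (-0.4)·(-0.4) + (1.6)·(0.6) + (0.6)·(0.6)) / 4 = -0.8/4 = -0.2
  s[Y,Y] = ((-2)·(-2) + (1)·(1) + (1)·(1) + (-2)·(-2) + (2)·(2)) / 4 = 14/4 = 3.5
  s[Y,Z] = ((-2)·(-1.4) + (1)·(0.6) + (1)·(-0.4) + (-2)·(0.6) + (2)·(0.6)) / 4 = 3/4 = 0.75
  s[Z,Z] = ((-1.4)·(-1.4) + (0.6)·(0.6) + (-0.4)·(-0.4) + (0.6)·(0.6) + (0.6)·(0.6)) / 4 = 3.2/4 = 0.8
  Sample standard deviations s_i = √(s[i,i]):
  s(X) = √(2.3) = 1.5166
  s(Y) = √(3.5) = 1.8708
  s(Z) = √(0.8) = 0.8944

Step 3 — r_{ij} = s_{ij} / (s_i · s_j):
  r[X,X] = 1 (diagonal).
  r[X,Y] = -1.5 / (1.5166 · 1.8708) = -1.5 / 2.8373 = -0.5287
  r[X,Z] = -0.2 / (1.5166 · 0.8944) = -0.2 / 1.3565 = -0.1474
  r[Y,Y] = 1 (diagonal).
  r[Y,Z] = 0.75 / (1.8708 · 0.8944) = 0.75 / 1.6733 = 0.4482
  r[Z,Z] = 1 (diagonal).

R is symmetric with unit diagonal. Assembling:

R = [[1, -0.5287, -0.1474],
 [-0.5287, 1, 0.4482],
 [-0.1474, 0.4482, 1]]


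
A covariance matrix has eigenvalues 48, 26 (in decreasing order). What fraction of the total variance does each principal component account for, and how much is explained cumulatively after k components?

Step 1 — total variance = trace(Sigma) = Σ λ_i = 48 + 26 = 74.

Step 2 — fraction explained by component i = λ_i / Σ λ:
  PC1: 48/74 = 0.6486
  PC2: 26/74 = 0.3514

Step 3 — cumulative fraction after k components = (λ_1 + ... + λ_k) / Σ λ:
  k = 1: 48/74 = 0.6486
  k = 2: (48 + 26)/74 = 74/74 = 1

Summary (fraction, with percent):

explained: PC1 0.6486 (64.86%), PC2 0.3514 (35.14%);  cumulative: 0.6486, 1


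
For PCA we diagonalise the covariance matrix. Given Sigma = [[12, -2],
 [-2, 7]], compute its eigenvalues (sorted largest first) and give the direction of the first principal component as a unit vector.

Step 1 — characteristic polynomial of 2×2 Sigma:
  det(Sigma - λI) = λ² - trace · λ + det = 0.
  trace = 12 + 7 = 19, det = 12·7 - (-2)² = 80.
Step 2 — discriminant:
  Δ = trace² - 4·det = 361 - 320 = 41.
Step 3 — eigenvalues:
  λ = (trace ± √Δ)/2 = (19 ± 6.4031)/2,
  λ_1 = 12.7016,  λ_2 = 6.2984.

Step 4 — unit eigenvector for λ_1: solve (Sigma - λ_1 I)v = 0. First row:
  (12 - 12.7016)·v_x + (-2)·v_y = 0, i.e. (-0.7016)·v_x + (-2)·v_y = 0,
  so v ∝ (b, λ_1 - a) = (-2, 0.7016); multiply by -1 so the first entry is positive: u = (2, -0.7016).
  ||u|| = √((2)² + (-0.7016)²) = √(4.4922) ≈ 2.1195,
  v_1 = u/||u|| ≈ (0.9436, -0.331) (||v_1|| = 1).

λ_1 = 12.7016,  λ_2 = 6.2984;  v_1 ≈ (0.9436, -0.331)


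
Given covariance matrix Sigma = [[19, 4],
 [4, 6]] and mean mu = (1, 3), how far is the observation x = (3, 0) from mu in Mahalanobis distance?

Step 1 — centre the observation: (x - mu) = (2, -3).

Step 2 — invert Sigma. det(Sigma) = 19·6 - (4)² = 98.
  Sigma^{-1} = (1/det) · [[d, -b], [-b, a]] = [[0.0612, -0.0408],
 [-0.0408, 0.1939]].

Step 3 — form the quadratic (x - mu)^T · Sigma^{-1} · (x - mu):
  Sigma^{-1} · (x - mu) = (0.2449, -0.6633).
  (x - mu)^T · [Sigma^{-1} · (x - mu)] = (2)·(0.2449) + (-3)·(-0.6633) = 2.4796.

Step 4 — take square root: d = √(2.4796) ≈ 1.5747.

d(x, mu) = √(2.4796) ≈ 1.5747


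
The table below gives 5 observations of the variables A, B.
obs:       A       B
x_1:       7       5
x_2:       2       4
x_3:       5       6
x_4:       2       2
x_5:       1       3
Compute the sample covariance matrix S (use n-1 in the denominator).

Step 1 — column means:
  mean(A) = (7 + 2 + 5 + 2 + 1) / 5 = 17/5 = 3.4
  mean(B) = (5 + 4 + 6 + 2 + 3) / 5 = 20/5 = 4

Step 2 — sample covariance S[i,j] = (1/(n-1)) · Σ_k (x_{k,i} - mean_i) · (x_{k,j} - mean_j), with n-1 = 4.
  S[A,A] = ((3.6)·(3.6) + (-1.4)·(-1.4) + (1.6)·(1.6) + (-1.4)·(-1.4) + (-2.4)·(-2.4)) / 4 = 25.2/4 = 6.3
  S[A,B] = ((3.6)·(1) + (-1.4)·(0) + (1.6)·(2) + (-1.4)·(-2) + (-2.4)·(-1)) / 4 = 12/4 = 3
  S[B,B] = ((1)·(1) + (0)·(0) + (2)·(2) + (-2)·(-2) + (-1)·(-1)) / 4 = 10/4 = 2.5

S is symmetric (S[j,i] = S[i,j]). Assembling:

S = [[6.3, 3],
 [3, 2.5]]


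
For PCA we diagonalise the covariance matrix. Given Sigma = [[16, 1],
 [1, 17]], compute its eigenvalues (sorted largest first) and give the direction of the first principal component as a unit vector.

Step 1 — characteristic polynomial of 2×2 Sigma:
  det(Sigma - λI) = λ² - trace · λ + det = 0.
  trace = 16 + 17 = 33, det = 16·17 - (1)² = 271.
Step 2 — discriminant:
  Δ = trace² - 4·det = 1089 - 1084 = 5.
Step 3 — eigenvalues:
  λ = (trace ± √Δ)/2 = (33 ± 2.2361)/2,
  λ_1 = 17.618,  λ_2 = 15.382.

Step 4 — unit eigenvector for λ_1: solve (Sigma - λ_1 I)v = 0. First row:
  (16 - 17.618)·v_x + (1)·v_y = 0, i.e. (-1.618)·v_x + (1)·v_y = 0,
  so v ∝ (b, λ_1 - a) = (1, 1.618) = u.
  ||u|| = √((1)² + (1.618)²) = √(3.618) ≈ 1.9021,
  v_1 = u/||u|| ≈ (0.5257, 0.8507) (||v_1|| = 1).

λ_1 = 17.618,  λ_2 = 15.382;  v_1 ≈ (0.5257, 0.8507)


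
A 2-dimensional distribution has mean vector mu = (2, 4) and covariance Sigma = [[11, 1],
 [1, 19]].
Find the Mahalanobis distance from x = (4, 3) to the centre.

Step 1 — centre the observation: (x - mu) = (2, -1).

Step 2 — invert Sigma. det(Sigma) = 11·19 - (1)² = 208.
  Sigma^{-1} = (1/det) · [[d, -b], [-b, a]] = [[0.0913, -0.0048],
 [-0.0048, 0.0529]].

Step 3 — form the quadratic (x - mu)^T · Sigma^{-1} · (x - mu):
  Sigma^{-1} · (x - mu) = (0.1875, -0.0625).
  (x - mu)^T · [Sigma^{-1} · (x - mu)] = (2)·(0.1875) + (-1)·(-0.0625) = 0.4375.

Step 4 — take square root: d = √(0.4375) ≈ 0.6614.

d(x, mu) = √(0.4375) ≈ 0.6614


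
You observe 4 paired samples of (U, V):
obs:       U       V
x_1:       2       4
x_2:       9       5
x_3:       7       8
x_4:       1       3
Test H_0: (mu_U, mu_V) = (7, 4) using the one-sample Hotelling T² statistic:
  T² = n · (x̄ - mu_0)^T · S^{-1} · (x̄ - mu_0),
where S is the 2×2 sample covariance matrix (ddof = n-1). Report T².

Step 1 — sample mean vector:
  mean(U) = (2 + 9 + 7 + 1) / 4 = 19/4 = 4.75
  mean(V) = (4 + 5 + 8 + 3) / 4 = 20/4 = 5
  x̄ = (4.75, 5),  deviation x̄ - mu_0 = (4.75, 5) - (7, 4) = (-2.25, 1).

Step 2 — sample covariance matrix, S[i,j] = (1/(n-1)) · Σ_k (x_{k,i} - mean_i) · (x_{k,j} - mean_j), divisor n-1 = 3:
  S[U,U] = ((-2.75)·(-2.75) + (4.25)·(4.25) + (2.25)·(2.25) + (-3.75)·(-3.75)) / 3 = 44.75/3 = 14.9167
  S[U,V] = ((-2.75)·(-1) + (4.25)·(0) + (2.25)·(3) + (-3.75)·(-2)) / 3 = 17/3 = 5.6667
  S[V,V] = ((-1)·(-1) + (0)·(0) + (3)·(3) + (-2)·(-2)) / 3 = 14/3 = 4.6667
  S = [[14.9167, 5.6667],
 [5.6667, 4.6667]].

Step 3 — invert S. det(S) = 14.9167·4.6667 - (5.6667)² = 37.5.
  S^{-1} = (1/det) · [[d, -b], [-b, a]] = [[0.1244, -0.1511],
 [-0.1511, 0.3978]].

Step 4 — quadratic form (x̄ - mu_0)^T · S^{-1} · (x̄ - mu_0):
  S^{-1} · (x̄ - mu_0) = (-0.4311, 0.7378),
  (x̄ - mu_0)^T · [...] = (-2.25)·(-0.4311) + (1)·(0.7378) = 1.7078.

Step 5 — scale by n: T² = 4 · 1.7078 = 6.8311.

T² ≈ 6.8311


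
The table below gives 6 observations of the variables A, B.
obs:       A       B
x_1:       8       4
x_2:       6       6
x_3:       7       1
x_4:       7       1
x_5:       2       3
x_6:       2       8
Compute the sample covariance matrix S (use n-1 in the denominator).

Step 1 — column means:
  mean(A) = (8 + 6 + 7 + 7 + 2 + 2) / 6 = 32/6 = 5.3333
  mean(B) = (4 + 6 + 1 + 1 + 3 + 8) / 6 = 23/6 = 3.8333

Step 2 — sample covariance S[i,j] = (1/(n-1)) · Σ_k (x_{k,i} - mean_i) · (x_{k,j} - mean_j), with n-1 = 5.
  S[A,A] = ((2.6667)·(2.6667) + (0.6667)·(0.6667) + (1.6667)·(1.6667) + (1.6667)·(1.6667) + (-3.3333)·(-3.3333) + (-3.3333)·(-3.3333)) / 5 = 35.3333/5 = 7.0667
  S[A,B] = ((2.6667)·(0.1667) + (0.6667)·(2.1667) + (1.6667)·(-2.8333) + (1.6667)·(-2.8333) + (-3.3333)·(-0.8333) + (-3.3333)·(4.1667)) / 5 = -18.6667/5 = -3.7333
  S[B,B] = ((0.1667)·(0.1667) + (2.1667)·(2.1667) + (-2.8333)·(-2.8333) + (-2.8333)·(-2.8333) + (-0.8333)·(-0.8333) + (4.1667)·(4.1667)) / 5 = 38.8333/5 = 7.7667

S is symmetric (S[j,i] = S[i,j]). Assembling:

S = [[7.0667, -3.7333],
 [-3.7333, 7.7667]]


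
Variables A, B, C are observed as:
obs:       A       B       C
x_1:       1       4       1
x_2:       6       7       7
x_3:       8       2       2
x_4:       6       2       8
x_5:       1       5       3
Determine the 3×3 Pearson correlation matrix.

Step 1 — column means:
  mean(A) = (1 + 6 + 8 + 6 + 1) / 5 = 22/5 = 4.4
  mean(B) = (4 + 7 + 2 + 2 + 5) / 5 = 20/5 = 4
  mean(C) = (1 + 7 + 2 + 8 + 3) / 5 = 21/5 = 4.2

Step 2 — sample variances and covariances s[i,j] = (1/(n-1)) · Σ_k (x_{k,i} - mean_i) · (x_{k,j} - mean_j), with n-1 = 4:
  s[A,A] = ((-3.4)·(-3.4) + (1.6)·(1.6) + (3.6)·(3.6) + (1.6)·(1.6) + (-3.4)·(-3.4)) / 4 = 41.2/4 = 10.3
  s[A,B] = ((-3.4)·(0) + (1.6)·(3) + (3.6)·(-2) + (1.6)·(-2) + (-3.4)·(1)) / 4 = -9/4 = -2.25
  s[A,C] = ((-3.4)·(-3.2) + (1.6)·(2.8) + (3.6)·(-2.2) + (1.6)·(3.8) + (-3.4)·(-1.2)) / 4 = 17.6/4 = 4.4
  s[B,B] = ((0)·(0) + (3)·(3) + (-2)·(-2) + (-2)·(-2) + (1)·(1)) / 4 = 18/4 = 4.5
  s[B,C] = ((0)·(-3.2) + (3)·(2.8) + (-2)·(-2.2) + (-2)·(3.8) + (1)·(-1.2)) / 4 = 4/4 = 1
  s[C,C] = ((-3.2)·(-3.2) + (2.8)·(2.8) + (-2.2)·(-2.2) + (3.8)·(3.8) + (-1.2)·(-1.2)) / 4 = 38.8/4 = 9.7
  Sample standard deviations s_i = √(s[i,i]):
  s(A) = √(10.3) = 3.2094
  s(B) = √(4.5) = 2.1213
  s(C) = √(9.7) = 3.1145

Step 3 — r_{ij} = s_{ij} / (s_i · s_j):
  r[A,A] = 1 (diagonal).
  r[A,B] = -2.25 / (3.2094 · 2.1213) = -2.25 / 6.8081 = -0.3305
  r[A,C] = 4.4 / (3.2094 · 3.1145) = 4.4 / 9.9955 = 0.4402
  r[B,B] = 1 (diagonal).
  r[B,C] = 1 / (2.1213 · 3.1145) = 1 / 6.6068 = 0.1514
  r[C,C] = 1 (diagonal).

R is symmetric with unit diagonal. Assembling:

R = [[1, -0.3305, 0.4402],
 [-0.3305, 1, 0.1514],
 [0.4402, 0.1514, 1]]


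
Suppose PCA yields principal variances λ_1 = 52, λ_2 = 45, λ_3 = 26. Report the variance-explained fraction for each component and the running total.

Step 1 — total variance = trace(Sigma) = Σ λ_i = 52 + 45 + 26 = 123.

Step 2 — fraction explained by component i = λ_i / Σ λ:
  PC1: 52/123 = 0.4228
  PC2: 45/123 = 0.3659
  PC3: 26/123 = 0.2114

Step 3 — cumulative fraction after k components = (λ_1 + ... + λ_k) / Σ λ:
  k = 1: 52/123 = 0.4228
  k = 2: (52 + 45)/123 = 97/123 = 0.7886
  k = 3: (52 + 45 + 26)/123 = 123/123 = 1

Summary (fraction, with percent):

explained: PC1 0.4228 (42.28%), PC2 0.3659 (36.59%), PC3 0.2114 (21.14%);  cumulative: 0.4228, 0.7886, 1


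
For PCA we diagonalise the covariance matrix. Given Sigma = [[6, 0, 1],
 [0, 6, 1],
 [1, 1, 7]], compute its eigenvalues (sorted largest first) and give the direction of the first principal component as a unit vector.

Step 1 — characteristic polynomial p(λ) = det(λI - Sigma) = λ³ - tr·λ² + c_1·λ - det, where tr = trace, c_1 = sum of the principal 2×2 minors, det = det(Sigma):
  tr = 6 + 6 + 7 = 19,
  c_1 = (6·6 - (0)²) + (6·7 - (1)²) + (6·7 - (1)²) = 36 + 41 + 41 = 118,
  det = 6·(6·7 - (1)²) - (0)·((0)·7 - (1)·(1)) + (1)·((0)·(1) - 6·(1)) = 6·(41) - (0)·(-1) + (1)·(-6) = 240.
  So p(λ) = λ³ - 19λ² + 118λ - 240.
Step 2 — look for an integer root (rational root theorem: any rational root is an integer divisor of 240). Testing λ = 5:
  p(5) = 125 - 475 + 590 - 240 = 0  ✓
  Dividing out (λ - 5): p(λ) = (λ - 5)(λ² - 14λ + 48).
Step 3 — remaining eigenvalues from the quadratic λ² - 14λ + 48 = 0:
  Δ = 14² - 4·48 = 196 - 192 = 4,  λ = (14 ± √4)/2 = (14 ± 2)/2 = 8 or 6.
  Sorted: λ_1 = 8,  λ_2 = 6,  λ_3 = 5  (check: sum = 19 = tr ✓).

Step 4 — unit eigenvector for λ_1 = 8: v spans the null space of (Sigma - λ_1 I), whose rows are
  r_1 = (-2, 0, 1),  r_2 = (0, -2, 1),  r_3 = (1, 1, -1).
  v is orthogonal to every row, so take v ∝ r_1 × r_2 = ((0)·(1) - (1)·(-2), (1)·(0) - (-2)·(1), (-2)·(-2) - (0)·(0)) = (2, 2, 4).
  Rescale (divide by 2): u = (1, 1, 2).
  ||u|| = √((1)² + (1)² + (2)²) = √(6) ≈ 2.4495,  v_1 = u/||u|| ≈ (0.4082, 0.4082, 0.8165) (||v_1|| = 1).

λ_1 = 8,  λ_2 = 6,  λ_3 = 5;  v_1 ≈ (0.4082, 0.4082, 0.8165)


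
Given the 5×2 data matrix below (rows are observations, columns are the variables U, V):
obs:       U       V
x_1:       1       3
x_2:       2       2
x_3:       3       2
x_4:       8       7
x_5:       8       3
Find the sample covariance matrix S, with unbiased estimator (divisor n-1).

Step 1 — column means:
  mean(U) = (1 + 2 + 3 + 8 + 8) / 5 = 22/5 = 4.4
  mean(V) = (3 + 2 + 2 + 7 + 3) / 5 = 17/5 = 3.4

Step 2 — sample covariance S[i,j] = (1/(n-1)) · Σ_k (x_{k,i} - mean_i) · (x_{k,j} - mean_j), with n-1 = 4.
  S[U,U] = ((-3.4)·(-3.4) + (-2.4)·(-2.4) + (-1.4)·(-1.4) + (3.6)·(3.6) + (3.6)·(3.6)) / 4 = 45.2/4 = 11.3
  S[U,V] = ((-3.4)·(-0.4) + (-2.4)·(-1.4) + (-1.4)·(-1.4) + (3.6)·(3.6) + (3.6)·(-0.4)) / 4 = 18.2/4 = 4.55
  S[V,V] = ((-0.4)·(-0.4) + (-1.4)·(-1.4) + (-1.4)·(-1.4) + (3.6)·(3.6) + (-0.4)·(-0.4)) / 4 = 17.2/4 = 4.3

S is symmetric (S[j,i] = S[i,j]). Assembling:

S = [[11.3, 4.55],
 [4.55, 4.3]]


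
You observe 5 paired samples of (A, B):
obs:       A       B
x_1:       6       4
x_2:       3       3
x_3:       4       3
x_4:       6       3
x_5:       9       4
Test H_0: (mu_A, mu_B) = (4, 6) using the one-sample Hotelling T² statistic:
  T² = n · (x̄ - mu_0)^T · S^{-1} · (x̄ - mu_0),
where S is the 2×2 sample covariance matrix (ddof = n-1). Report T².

Step 1 — sample mean vector:
  mean(A) = (6 + 3 + 4 + 6 + 9) / 5 = 28/5 = 5.6
  mean(B) = (4 + 3 + 3 + 3 + 4) / 5 = 17/5 = 3.4
  x̄ = (5.6, 3.4),  deviation x̄ - mu_0 = (5.6, 3.4) - (4, 6) = (1.6, -2.6).

Step 2 — sample covariance matrix, S[i,j] = (1/(n-1)) · Σ_k (x_{k,i} - mean_i) · (x_{k,j} - mean_j), divisor n-1 = 4:
  S[A,A] = ((0.4)·(0.4) + (-2.6)·(-2.6) + (-1.6)·(-1.6) + (0.4)·(0.4) + (3.4)·(3.4)) / 4 = 21.2/4 = 5.3
  S[A,B] = ((0.4)·(0.6) + (-2.6)·(-0.4) + (-1.6)·(-0.4) + (0.4)·(-0.4) + (3.4)·(0.6)) / 4 = 3.8/4 = 0.95
  S[B,B] = ((0.6)·(0.6) + (-0.4)·(-0.4) + (-0.4)·(-0.4) + (-0.4)·(-0.4) + (0.6)·(0.6)) / 4 = 1.2/4 = 0.3
  S = [[5.3, 0.95],
 [0.95, 0.3]].

Step 3 — invert S. det(S) = 5.3·0.3 - (0.95)² = 0.6875.
  S^{-1} = (1/det) · [[d, -b], [-b, a]] = [[0.4364, -1.3818],
 [-1.3818, 7.7091]].

Step 4 — quadratic form (x̄ - mu_0)^T · S^{-1} · (x̄ - mu_0):
  S^{-1} · (x̄ - mu_0) = (4.2909, -22.2545),
  (x̄ - mu_0)^T · [...] = (1.6)·(4.2909) + (-2.6)·(-22.2545) = 64.7273.

Step 5 — scale by n: T² = 5 · 64.7273 = 323.6364.

T² ≈ 323.6364


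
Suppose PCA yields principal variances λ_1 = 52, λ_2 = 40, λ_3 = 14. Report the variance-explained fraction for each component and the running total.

Step 1 — total variance = trace(Sigma) = Σ λ_i = 52 + 40 + 14 = 106.

Step 2 — fraction explained by component i = λ_i / Σ λ:
  PC1: 52/106 = 0.4906
  PC2: 40/106 = 0.3774
  PC3: 14/106 = 0.1321

Step 3 — cumulative fraction after k components = (λ_1 + ... + λ_k) / Σ λ:
  k = 1: 52/106 = 0.4906
  k = 2: (52 + 40)/106 = 92/106 = 0.8679
  k = 3: (52 + 40 + 14)/106 = 106/106 = 1

Summary (fraction, with percent):

explained: PC1 0.4906 (49.06%), PC2 0.3774 (37.74%), PC3 0.1321 (13.21%);  cumulative: 0.4906, 0.8679, 1


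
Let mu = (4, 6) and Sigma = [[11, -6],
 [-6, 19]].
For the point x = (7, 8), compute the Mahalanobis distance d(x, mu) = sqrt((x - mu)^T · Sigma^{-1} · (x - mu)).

Step 1 — centre the observation: (x - mu) = (3, 2).

Step 2 — invert Sigma. det(Sigma) = 11·19 - (-6)² = 173.
  Sigma^{-1} = (1/det) · [[d, -b], [-b, a]] = [[0.1098, 0.0347],
 [0.0347, 0.0636]].

Step 3 — form the quadratic (x - mu)^T · Sigma^{-1} · (x - mu):
  Sigma^{-1} · (x - mu) = (0.3988, 0.2312).
  (x - mu)^T · [Sigma^{-1} · (x - mu)] = (3)·(0.3988) + (2)·(0.2312) = 1.659.

Step 4 — take square root: d = √(1.659) ≈ 1.288.

d(x, mu) = √(1.659) ≈ 1.288


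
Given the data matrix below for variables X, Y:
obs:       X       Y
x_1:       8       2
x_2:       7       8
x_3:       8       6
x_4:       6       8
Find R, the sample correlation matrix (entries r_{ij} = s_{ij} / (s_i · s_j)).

Step 1 — column means:
  mean(X) = (8 + 7 + 8 + 6) / 4 = 29/4 = 7.25
  mean(Y) = (2 + 8 + 6 + 8) / 4 = 24/4 = 6

Step 2 — sample variances and covariances s[i,j] = (1/(n-1)) · Σ_k (x_{k,i} - mean_i) · (x_{k,j} - mean_j), with n-1 = 3:
  s[X,X] = ((0.75)·(0.75) + (-0.25)·(-0.25) + (0.75)·(0.75) + (-1.25)·(-1.25)) / 3 = 2.75/3 = 0.9167
  s[X,Y] = ((0.75)·(-4) + (-0.25)·(2) + (0.75)·(0) + (-1.25)·(2)) / 3 = -6/3 = -2
  s[Y,Y] = ((-4)·(-4) + (2)·(2) + (0)·(0) + (2)·(2)) / 3 = 24/3 = 8
  Sample standard deviations s_i = √(s[i,i]):
  s(X) = √(0.9167) = 0.9574
  s(Y) = √(8) = 2.8284

Step 3 — r_{ij} = s_{ij} / (s_i · s_j):
  r[X,X] = 1 (diagonal).
  r[X,Y] = -2 / (0.9574 · 2.8284) = -2 / 2.708 = -0.7385
  r[Y,Y] = 1 (diagonal).

R is symmetric with unit diagonal. Assembling:

R = [[1, -0.7385],
 [-0.7385, 1]]


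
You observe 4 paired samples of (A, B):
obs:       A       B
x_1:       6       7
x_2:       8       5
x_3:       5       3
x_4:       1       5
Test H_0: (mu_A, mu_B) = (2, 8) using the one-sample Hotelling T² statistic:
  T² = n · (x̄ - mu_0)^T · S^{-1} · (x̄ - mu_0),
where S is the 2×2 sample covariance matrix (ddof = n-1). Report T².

Step 1 — sample mean vector:
  mean(A) = (6 + 8 + 5 + 1) / 4 = 20/4 = 5
  mean(B) = (7 + 5 + 3 + 5) / 4 = 20/4 = 5
  x̄ = (5, 5),  deviation x̄ - mu_0 = (5, 5) - (2, 8) = (3, -3).

Step 2 — sample covariance matrix, S[i,j] = (1/(n-1)) · Σ_k (x_{k,i} - mean_i) · (x_{k,j} - mean_j), divisor n-1 = 3:
  S[A,A] = ((1)·(1) + (3)·(3) + (0)·(0) + (-4)·(-4)) / 3 = 26/3 = 8.6667
  S[A,B] = ((1)·(2) + (3)·(0) + (0)·(-2) + (-4)·(0)) / 3 = 2/3 = 0.6667
  S[B,B] = ((2)·(2) + (0)·(0) + (-2)·(-2) + (0)·(0)) / 3 = 8/3 = 2.6667
  S = [[8.6667, 0.6667],
 [0.6667, 2.6667]].

Step 3 — invert S. det(S) = 8.6667·2.6667 - (0.6667)² = 22.6667.
  S^{-1} = (1/det) · [[d, -b], [-b, a]] = [[0.1176, -0.0294],
 [-0.0294, 0.3824]].

Step 4 — quadratic form (x̄ - mu_0)^T · S^{-1} · (x̄ - mu_0):
  S^{-1} · (x̄ - mu_0) = (0.4412, -1.2353),
  (x̄ - mu_0)^T · [...] = (3)·(0.4412) + (-3)·(-1.2353) = 5.0294.

Step 5 — scale by n: T² = 4 · 5.0294 = 20.1176.

T² ≈ 20.1176


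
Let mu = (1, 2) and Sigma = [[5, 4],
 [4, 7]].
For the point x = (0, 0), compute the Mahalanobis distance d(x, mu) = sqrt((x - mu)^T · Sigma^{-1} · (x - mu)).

Step 1 — centre the observation: (x - mu) = (-1, -2).

Step 2 — invert Sigma. det(Sigma) = 5·7 - (4)² = 19.
  Sigma^{-1} = (1/det) · [[d, -b], [-b, a]] = [[0.3684, -0.2105],
 [-0.2105, 0.2632]].

Step 3 — form the quadratic (x - mu)^T · Sigma^{-1} · (x - mu):
  Sigma^{-1} · (x - mu) = (0.0526, -0.3158).
  (x - mu)^T · [Sigma^{-1} · (x - mu)] = (-1)·(0.0526) + (-2)·(-0.3158) = 0.5789.

Step 4 — take square root: d = √(0.5789) ≈ 0.7609.

d(x, mu) = √(0.5789) ≈ 0.7609
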